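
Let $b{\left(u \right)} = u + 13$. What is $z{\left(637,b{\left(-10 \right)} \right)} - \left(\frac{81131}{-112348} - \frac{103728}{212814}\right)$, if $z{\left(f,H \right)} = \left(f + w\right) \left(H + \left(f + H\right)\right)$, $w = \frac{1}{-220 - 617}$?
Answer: $\frac{151791730321771891}{370593022716} \approx 4.0959 \cdot 10^{5}$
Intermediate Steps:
$w = - \frac{1}{837}$ ($w = \frac{1}{-837} = - \frac{1}{837} \approx -0.0011947$)
$b{\left(u \right)} = 13 + u$
$z{\left(f,H \right)} = \left(- \frac{1}{837} + f\right) \left(f + 2 H\right)$ ($z{\left(f,H \right)} = \left(f - \frac{1}{837}\right) \left(H + \left(f + H\right)\right) = \left(- \frac{1}{837} + f\right) \left(H + \left(H + f\right)\right) = \left(- \frac{1}{837} + f\right) \left(f + 2 H\right)$)
$z{\left(637,b{\left(-10 \right)} \right)} - \left(\frac{81131}{-112348} - \frac{103728}{212814}\right) = \left(637^{2} - \frac{2 \left(13 - 10\right)}{837} - \frac{637}{837} + 2 \left(13 - 10\right) 637\right) - \left(\frac{81131}{-112348} - \frac{103728}{212814}\right) = \left(405769 - \frac{2}{279} - \frac{637}{837} + 2 \cdot 3 \cdot 637\right) - \left(81131 \left(- \frac{1}{112348}\right) - \frac{17288}{35469}\right) = \left(405769 - \frac{2}{279} - \frac{637}{837} + 3822\right) - \left(- \frac{81131}{112348} - \frac{17288}{35469}\right) = \frac{342827024}{837} - - \frac{4819907663}{3984871212} = \frac{342827024}{837} + \frac{4819907663}{3984871212} = \frac{151791730321771891}{370593022716}$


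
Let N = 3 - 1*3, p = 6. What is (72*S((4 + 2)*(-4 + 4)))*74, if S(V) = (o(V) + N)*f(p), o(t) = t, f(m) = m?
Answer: 0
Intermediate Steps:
N = 0 (N = 3 - 3 = 0)
S(V) = 6*V (S(V) = (V + 0)*6 = V*6 = 6*V)
(72*S((4 + 2)*(-4 + 4)))*74 = (72*(6*((4 + 2)*(-4 + 4))))*74 = (72*(6*(6*0)))*74 = (72*(6*0))*74 = (72*0)*74 = 0*74 = 0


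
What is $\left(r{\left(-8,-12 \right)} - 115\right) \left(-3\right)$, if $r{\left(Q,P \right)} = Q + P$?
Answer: $405$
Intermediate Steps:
$r{\left(Q,P \right)} = P + Q$
$\left(r{\left(-8,-12 \right)} - 115\right) \left(-3\right) = \left(\left(-12 - 8\right) - 115\right) \left(-3\right) = \left(-20 - 115\right) \left(-3\right) = \left(-135\right) \left(-3\right) = 405$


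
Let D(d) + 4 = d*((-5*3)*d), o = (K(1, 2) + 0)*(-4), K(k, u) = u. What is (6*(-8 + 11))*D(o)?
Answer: -17352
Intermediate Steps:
o = -8 (o = (2 + 0)*(-4) = 2*(-4) = -8)
D(d) = -4 - 15*d² (D(d) = -4 + d*((-5*3)*d) = -4 + d*(-15*d) = -4 - 15*d²)
(6*(-8 + 11))*D(o) = (6*(-8 + 11))*(-4 - 15*(-8)²) = (6*3)*(-4 - 15*64) = 18*(-4 - 960) = 18*(-964) = -17352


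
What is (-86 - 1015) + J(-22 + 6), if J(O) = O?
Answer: -1117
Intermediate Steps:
(-86 - 1015) + J(-22 + 6) = (-86 - 1015) + (-22 + 6) = -1101 - 16 = -1117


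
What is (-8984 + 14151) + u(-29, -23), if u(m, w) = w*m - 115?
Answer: 5719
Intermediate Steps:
u(m, w) = -115 + m*w (u(m, w) = m*w - 115 = -115 + m*w)
(-8984 + 14151) + u(-29, -23) = (-8984 + 14151) + (-115 - 29*(-23)) = 5167 + (-115 + 667) = 5167 + 552 = 5719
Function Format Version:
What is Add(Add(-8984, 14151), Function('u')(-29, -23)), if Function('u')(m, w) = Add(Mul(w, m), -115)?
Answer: 5719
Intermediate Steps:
Function('u')(m, w) = Add(-115, Mul(m, w)) (Function('u')(m, w) = Add(Mul(m, w), -115) = Add(-115, Mul(m, w)))
Add(Add(-8984, 14151), Function('u')(-29, -23)) = Add(Add(-8984, 14151), Add(-115, Mul(-29, -23))) = Add(5167, Add(-115, 667)) = Add(5167, 552) = 5719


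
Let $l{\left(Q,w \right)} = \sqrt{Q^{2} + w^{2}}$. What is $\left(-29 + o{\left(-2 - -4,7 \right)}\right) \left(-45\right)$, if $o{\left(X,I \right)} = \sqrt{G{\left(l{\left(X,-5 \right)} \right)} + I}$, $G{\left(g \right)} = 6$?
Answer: $1305 - 45 \sqrt{13} \approx 1142.8$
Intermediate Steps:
$o{\left(X,I \right)} = \sqrt{6 + I}$
$\left(-29 + o{\left(-2 - -4,7 \right)}\right) \left(-45\right) = \left(-29 + \sqrt{6 + 7}\right) \left(-45\right) = \left(-29 + \sqrt{13}\right) \left(-45\right) = 1305 - 45 \sqrt{13}$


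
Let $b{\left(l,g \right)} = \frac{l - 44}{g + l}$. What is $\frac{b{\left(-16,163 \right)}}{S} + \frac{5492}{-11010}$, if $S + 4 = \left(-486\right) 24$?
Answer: $- \frac{392466493}{786846165} \approx -0.49878$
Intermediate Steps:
$b{\left(l,g \right)} = \frac{-44 + l}{g + l}$
$S = -11668$ ($S = -4 - 11664 = -11668$)
$\frac{b{\left(-16,163 \right)}}{S} + \frac{5492}{-11010} = \frac{\frac{1}{163 - 16} \left(-44 - 16\right)}{-11668} + \frac{5492}{-11010} = \frac{1}{147} \left(-60\right) \left(- \frac{1}{11668}\right) + 5492 \left(- \frac{1}{11010}\right) = \frac{1}{147} \left(-60\right) \left(- \frac{1}{11668}\right) - \frac{2746}{5505} = \left(- \frac{20}{49}\right) \left(- \frac{1}{11668}\right) - \frac{2746}{5505} = \frac{5}{142933} - \frac{2746}{5505} = - \frac{392466493}{786846165}$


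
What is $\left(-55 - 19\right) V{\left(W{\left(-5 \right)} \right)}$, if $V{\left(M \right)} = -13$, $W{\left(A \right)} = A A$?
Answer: $962$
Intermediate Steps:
$W{\left(A \right)} = A^{2}$
$\left(-55 - 19\right) V{\left(W{\left(-5 \right)} \right)} = \left(-55 - 19\right) \left(-13\right) = \left(-74\right) \left(-13\right) = 962$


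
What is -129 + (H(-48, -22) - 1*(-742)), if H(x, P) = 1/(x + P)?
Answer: 42909/70 ≈ 612.99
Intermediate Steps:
H(x, P) = 1/(P + x)
-129 + (H(-48, -22) - 1*(-742)) = -129 + (1/(-22 - 48) - 1*(-742)) = -129 + (1/(-70) + 742) = -129 + (-1/70 + 742) = -129 + 51939/70 = 42909/70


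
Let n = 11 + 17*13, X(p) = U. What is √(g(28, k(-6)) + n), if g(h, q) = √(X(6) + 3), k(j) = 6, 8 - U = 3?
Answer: √(232 + 2*√2) ≈ 15.324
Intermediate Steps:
U = 5 (U = 8 - 1*3 = 8 - 3 = 5)
X(p) = 5
n = 232 (n = 11 + 221 = 232)
g(h, q) = 2*√2 (g(h, q) = √(5 + 3) = √8 = 2*√2)
√(g(28, k(-6)) + n) = √(2*√2 + 232) = √(232 + 2*√2)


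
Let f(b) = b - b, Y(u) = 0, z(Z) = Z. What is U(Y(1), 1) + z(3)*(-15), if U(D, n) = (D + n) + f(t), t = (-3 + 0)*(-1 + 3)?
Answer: -44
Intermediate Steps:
t = -6 (t = -3*2 = -6)
f(b) = 0
U(D, n) = D + n (U(D, n) = (D + n) + 0 = D + n)
U(Y(1), 1) + z(3)*(-15) = (0 + 1) + 3*(-15) = 1 - 45 = -44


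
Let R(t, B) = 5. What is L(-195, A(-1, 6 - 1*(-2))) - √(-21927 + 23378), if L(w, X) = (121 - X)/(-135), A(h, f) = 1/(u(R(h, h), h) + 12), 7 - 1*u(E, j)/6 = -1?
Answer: -7259/8100 - √1451 ≈ -38.988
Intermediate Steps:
u(E, j) = 48 (u(E, j) = 42 - 6*(-1) = 42 + 6 = 48)
A(h, f) = 1/60 (A(h, f) = 1/(48 + 12) = 1/60)
L(w, X) = -121/135 + X/135 (L(w, X) = (121 - X)*(-1/135) = -121/135 + X/135)
L(-195, A(-1, 6 - 1*(-2))) - √(-21927 + 23378) = (-121/135 + (1/135)*(1/60)) - √(-21927 + 23378) = (-121/135 + 1/8100) - √1451 = -7259/8100 - √1451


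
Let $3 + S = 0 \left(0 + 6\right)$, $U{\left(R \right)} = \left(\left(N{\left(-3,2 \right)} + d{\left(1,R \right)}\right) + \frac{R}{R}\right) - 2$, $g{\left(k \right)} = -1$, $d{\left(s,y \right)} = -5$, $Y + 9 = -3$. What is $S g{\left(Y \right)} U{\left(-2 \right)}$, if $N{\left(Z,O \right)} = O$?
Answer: $-12$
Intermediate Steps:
$Y = -12$ ($Y = -9 - 3 = -12$)
$U{\left(R \right)} = -4$ ($U{\left(R \right)} = \left(\left(2 - 5\right) + \frac{R}{R}\right) - 2 = \left(-3 + 1\right) - 2 = -2 - 2 = -4$)
$S = -3$ ($S = -3 + 0 \left(0 + 6\right) = -3 + 0 \cdot 6 = -3 + 0 = -3$)
$S g{\left(Y \right)} U{\left(-2 \right)} = \left(-3\right) \left(-1\right) \left(-4\right) = 3 \left(-4\right) = -12$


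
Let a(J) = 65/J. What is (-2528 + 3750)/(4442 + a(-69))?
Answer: 84318/306433 ≈ 0.27516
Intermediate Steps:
(-2528 + 3750)/(4442 + a(-69)) = (-2528 + 3750)/(4442 + 65/(-69)) = 1222/(4442 + 65*(-1/69)) = 1222/(4442 - 65/69) = 1222/(306433/69) = 1222*(69/306433) = 84318/306433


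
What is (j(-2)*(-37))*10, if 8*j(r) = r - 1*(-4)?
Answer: -185/2 ≈ -92.500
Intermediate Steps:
j(r) = ½ + r/8 (j(r) = (r - 1*(-4))/8 = (r + 4)/8 = (4 + r)/8 = ½ + r/8)
(j(-2)*(-37))*10 = ((½ + (⅛)*(-2))*(-37))*10 = ((½ - ¼)*(-37))*10 = ((¼)*(-37))*10 = -37/4*10 = -185/2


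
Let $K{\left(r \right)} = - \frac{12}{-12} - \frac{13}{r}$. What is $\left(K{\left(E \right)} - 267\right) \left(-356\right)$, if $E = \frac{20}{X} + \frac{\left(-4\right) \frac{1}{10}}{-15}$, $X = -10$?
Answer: $\frac{3416977}{37} \approx 92351.0$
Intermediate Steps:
$E = - \frac{148}{75}$ ($E = \frac{20}{-10} + \frac{\left(-4\right) \frac{1}{10}}{-15} = 20 \left(- \frac{1}{10}\right) + \left(-4\right) \frac{1}{10} \left(- \frac{1}{15}\right) = -2 - - \frac{2}{75} = -2 + \frac{2}{75} = - \frac{148}{75} \approx -1.9733$)
$K{\left(r \right)} = 1 - \frac{13}{r}$ ($K{\left(r \right)} = \left(-12\right) \left(- \frac{1}{12}\right) - \frac{13}{r} = 1 - \frac{13}{r}$)
$\left(K{\left(E \right)} - 267\right) \left(-356\right) = \left(\frac{-13 - \frac{148}{75}}{- \frac{148}{75}} - 267\right) \left(-356\right) = \left(\left(- \frac{75}{148}\right) \left(- \frac{1123}{75}\right) - 267\right) \left(-356\right) = \left(\frac{1123}{148} - 267\right) \left(-356\right) = \left(- \frac{38393}{148}\right) \left(-356\right) = \frac{3416977}{37}$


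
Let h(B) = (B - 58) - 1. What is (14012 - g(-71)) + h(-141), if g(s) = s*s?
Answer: 8771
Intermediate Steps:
h(B) = -59 + B (h(B) = (-58 + B) - 1 = -59 + B)
g(s) = s²
(14012 - g(-71)) + h(-141) = (14012 - 1*(-71)²) + (-59 - 141) = (14012 - 1*5041) - 200 = (14012 - 5041) - 200 = 8971 - 200 = 8771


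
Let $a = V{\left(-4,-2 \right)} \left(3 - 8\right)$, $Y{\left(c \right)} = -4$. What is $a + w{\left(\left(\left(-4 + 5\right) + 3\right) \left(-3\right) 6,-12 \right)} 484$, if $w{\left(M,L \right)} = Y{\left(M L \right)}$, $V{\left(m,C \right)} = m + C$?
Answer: $-1906$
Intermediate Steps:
$V{\left(m,C \right)} = C + m$
$w{\left(M,L \right)} = -4$
$a = 30$ ($a = \left(-2 - 4\right) \left(3 - 8\right) = \left(-6\right) \left(-5\right) = 30$)
$a + w{\left(\left(\left(-4 + 5\right) + 3\right) \left(-3\right) 6,-12 \right)} 484 = 30 - 1936 = -1906$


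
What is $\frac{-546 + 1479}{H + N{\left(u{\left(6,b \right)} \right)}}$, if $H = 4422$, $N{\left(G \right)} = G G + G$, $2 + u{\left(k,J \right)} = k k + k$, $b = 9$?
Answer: $\frac{933}{6062} \approx 0.15391$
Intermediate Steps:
$u{\left(k,J \right)} = -2 + k + k^{2}$ ($u{\left(k,J \right)} = -2 + \left(k k + k\right) = -2 + \left(k^{2} + k\right) = -2 + \left(k + k^{2}\right) = -2 + k + k^{2}$)
$N{\left(G \right)} = G + G^{2}$ ($N{\left(G \right)} = G^{2} + G = G + G^{2}$)
$\frac{-546 + 1479}{H + N{\left(u{\left(6,b \right)} \right)}} = \frac{-546 + 1479}{4422 + \left(-2 + 6 + 6^{2}\right) \left(1 + \left(-2 + 6 + 6^{2}\right)\right)} = \frac{933}{4422 + \left(-2 + 6 + 36\right) \left(1 + \left(-2 + 6 + 36\right)\right)} = \frac{933}{4422 + 40 \left(1 + 40\right)} = \frac{933}{4422 + 40 \cdot 41} = \frac{933}{4422 + 1640} = \frac{933}{6062}$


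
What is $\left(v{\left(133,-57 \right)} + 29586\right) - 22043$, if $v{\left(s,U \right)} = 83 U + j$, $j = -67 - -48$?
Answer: $2793$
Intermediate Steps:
$j = -19$ ($j = -67 + 48 = -19$)
$v{\left(s,U \right)} = -19 + 83 U$ ($v{\left(s,U \right)} = 83 U - 19 = -19 + 83 U$)
$\left(v{\left(133,-57 \right)} + 29586\right) - 22043 = \left(\left(-19 + 83 \left(-57\right)\right) + 29586\right) - 22043 = \left(\left(-19 - 4731\right) + 29586\right) - 22043 = \left(-4750 + 29586\right) - 22043 = 24836 - 22043 = 2793$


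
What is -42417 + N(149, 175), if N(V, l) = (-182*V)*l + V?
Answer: -4787918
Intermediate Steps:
N(V, l) = V - 182*V*l (N(V, l) = -182*V*l + V = V - 182*V*l)
-42417 + N(149, 175) = -42417 + 149*(1 - 182*175) = -42417 + 149*(1 - 31850) = -42417 + 149*(-31849) = -42417 - 4745501 = -4787918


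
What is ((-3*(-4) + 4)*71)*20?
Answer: 22720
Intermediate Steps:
((-3*(-4) + 4)*71)*20 = ((12 + 4)*71)*20 = (16*71)*20 = 1136*20 = 22720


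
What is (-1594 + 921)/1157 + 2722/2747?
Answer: 1300623/3178279 ≈ 0.40922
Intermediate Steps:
(-1594 + 921)/1157 + 2722/2747 = -673*1/1157 + 2722*(1/2747) = -673/1157 + 2722/2747 = 1300623/3178279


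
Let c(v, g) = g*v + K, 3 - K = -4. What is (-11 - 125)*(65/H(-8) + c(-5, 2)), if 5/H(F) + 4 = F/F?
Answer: 5712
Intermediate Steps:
K = 7 (K = 3 - 1*(-4) = 3 + 4 = 7)
H(F) = -5/3 (H(F) = 5/(-4 + F/F) = 5/(-4 + 1) = 5/(-3) = 5*(-⅓) = -5/3)
c(v, g) = 7 + g*v (c(v, g) = g*v + 7 = 7 + g*v)
(-11 - 125)*(65/H(-8) + c(-5, 2)) = (-11 - 125)*(65/(-5/3) + (7 + 2*(-5))) = -136*(65*(-⅗) + (7 - 10)) = -136*(-39 - 3) = -136*(-42) = 5712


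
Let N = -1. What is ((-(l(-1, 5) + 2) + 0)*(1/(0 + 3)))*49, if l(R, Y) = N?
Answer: -49/3 ≈ -16.333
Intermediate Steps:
l(R, Y) = -1
((-(l(-1, 5) + 2) + 0)*(1/(0 + 3)))*49 = ((-(-1 + 2) + 0)*(1/(0 + 3)))*49 = ((-1*1 + 0)*(1/3))*49 = ((-1 + 0)*(1*(⅓)))*49 = -1*⅓*49 = -⅓*49 = -49/3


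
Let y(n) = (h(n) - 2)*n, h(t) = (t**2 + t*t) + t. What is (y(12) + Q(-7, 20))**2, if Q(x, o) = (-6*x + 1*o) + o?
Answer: 13380964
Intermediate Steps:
h(t) = t + 2*t**2 (h(t) = (t**2 + t**2) + t = 2*t**2 + t = t + 2*t**2)
Q(x, o) = -6*x + 2*o (Q(x, o) = (-6*x + o) + o = (o - 6*x) + o = -6*x + 2*o)
y(n) = n*(-2 + n*(1 + 2*n)) (y(n) = (n*(1 + 2*n) - 2)*n = (-2 + n*(1 + 2*n))*n = n*(-2 + n*(1 + 2*n)))
(y(12) + Q(-7, 20))**2 = (12*(-2 + 12*(1 + 2*12)) + (-6*(-7) + 2*20))**2 = (12*(-2 + 12*(1 + 24)) + (42 + 40))**2 = (12*(-2 + 12*25) + 82)**2 = (12*(-2 + 300) + 82)**2 = (12*298 + 82)**2 = (3576 + 82)**2 = 3658**2 = 13380964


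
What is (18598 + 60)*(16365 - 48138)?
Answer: -592820634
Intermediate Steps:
(18598 + 60)*(16365 - 48138) = 18658*(-31773) = -592820634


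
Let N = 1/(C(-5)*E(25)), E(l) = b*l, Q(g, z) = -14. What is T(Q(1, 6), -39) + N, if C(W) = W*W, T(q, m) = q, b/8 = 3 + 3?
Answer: -419999/30000 ≈ -14.000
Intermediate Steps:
b = 48 (b = 8*(3 + 3) = 8*6 = 48)
C(W) = W²
E(l) = 48*l
N = 1/30000 (N = 1/((-5)²*(48*25)) = 1/(25*1200) = 1/30000 ≈ 3.3333e-5)
T(Q(1, 6), -39) + N = -14 + 1/30000 = -419999/30000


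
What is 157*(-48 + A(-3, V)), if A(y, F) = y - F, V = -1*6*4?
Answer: -4239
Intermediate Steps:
V = -24 (V = -6*4 = -24)
157*(-48 + A(-3, V)) = 157*(-48 + (-3 - 1*(-24))) = 157*(-48 + (-3 + 24)) = 157*(-48 + 21) = 157*(-27) = -4239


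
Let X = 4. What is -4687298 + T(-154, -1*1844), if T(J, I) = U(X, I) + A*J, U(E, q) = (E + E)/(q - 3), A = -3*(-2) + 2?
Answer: -8659714918/1847 ≈ -4.6885e+6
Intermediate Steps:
A = 8 (A = 6 + 2 = 8)
U(E, q) = 2*E/(-3 + q) (U(E, q) = (2*E)/(-3 + q) = 2*E/(-3 + q))
T(J, I) = 8*J + 8/(-3 + I) (T(J, I) = 2*4/(-3 + I) + 8*J = 8/(-3 + I) + 8*J = 8*J + 8/(-3 + I))
-4687298 + T(-154, -1*1844) = -4687298 + 8*(1 - 154*(-3 - 1*1844))/(-3 - 1*1844) = -4687298 + 8*(1 - 154*(-3 - 1844))/(-3 - 1844) = -4687298 + 8*(1 - 154*(-1847))/(-1847) = -4687298 + 8*(-1/1847)*(1 + 284438) = -4687298 + 8*(-1/1847)*284439 = -4687298 - 2275512/1847 = -8659714918/1847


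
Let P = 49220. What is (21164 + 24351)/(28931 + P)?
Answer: 45515/78151 ≈ 0.58240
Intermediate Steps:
(21164 + 24351)/(28931 + P) = (21164 + 24351)/(28931 + 49220) = 45515/78151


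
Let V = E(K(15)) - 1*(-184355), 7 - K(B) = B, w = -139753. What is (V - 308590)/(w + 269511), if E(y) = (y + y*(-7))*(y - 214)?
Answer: -134891/129758 ≈ -1.0396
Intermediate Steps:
K(B) = 7 - B
E(y) = -6*y*(-214 + y) (E(y) = (y - 7*y)*(-214 + y) = (-6*y)*(-214 + y) = -6*y*(-214 + y))
V = 173699 (V = 6*(7 - 1*15)*(214 - (7 - 1*15)) - 1*(-184355) = 6*(7 - 15)*(214 - (7 - 15)) + 184355 = 6*(-8)*(214 - 1*(-8)) + 184355 = 6*(-8)*(214 + 8) + 184355 = 6*(-8)*222 + 184355 = -10656 + 184355 = 173699)
(V - 308590)/(w + 269511) = (173699 - 308590)/(-139753 + 269511) = -134891/129758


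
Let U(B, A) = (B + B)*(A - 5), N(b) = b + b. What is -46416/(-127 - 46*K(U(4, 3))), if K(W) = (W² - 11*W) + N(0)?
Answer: 46416/19999 ≈ 2.3209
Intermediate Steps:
N(b) = 2*b
U(B, A) = 2*B*(-5 + A) (U(B, A) = (2*B)*(-5 + A) = 2*B*(-5 + A))
K(W) = W² - 11*W (K(W) = (W² - 11*W) + 2*0 = (W² - 11*W) + 0 = W² - 11*W)
-46416/(-127 - 46*K(U(4, 3))) = -46416/(-127 - 46*2*4*(-5 + 3)*(-11 + 2*4*(-5 + 3))) = -46416/(-127 - 46*2*4*(-2)*(-11 + 2*4*(-2))) = -46416/(-127 - (-736)*(-11 - 16)) = -46416/(-127 - (-736)*(-27)) = -46416/(-127 - 46*432) = -46416/(-127 - 19872) = -46416/(-19999) = -46416*(-1/19999) = 46416/19999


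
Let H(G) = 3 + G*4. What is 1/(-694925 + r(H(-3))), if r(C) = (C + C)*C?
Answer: -1/694763 ≈ -1.4393e-6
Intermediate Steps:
H(G) = 3 + 4*G
r(C) = 2*C**2 (r(C) = (2*C)*C = 2*C**2)
1/(-694925 + r(H(-3))) = 1/(-694925 + 2*(3 + 4*(-3))**2) = 1/(-694925 + 2*(3 - 12)**2) = 1/(-694925 + 2*(-9)**2) = 1/(-694925 + 2*81) = 1/(-694925 + 162) = 1/(-694763) = -1/694763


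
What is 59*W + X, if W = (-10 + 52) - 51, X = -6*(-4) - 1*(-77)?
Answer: -430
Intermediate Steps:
X = 101 (X = 24 + 77 = 101)
W = -9 (W = 42 - 51 = -9)
59*W + X = 59*(-9) + 101 = -531 + 101 = -430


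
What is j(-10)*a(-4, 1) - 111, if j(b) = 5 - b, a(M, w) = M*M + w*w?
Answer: 144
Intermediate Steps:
a(M, w) = M**2 + w**2
j(-10)*a(-4, 1) - 111 = (5 - 1*(-10))*((-4)**2 + 1**2) - 111 = (5 + 10)*(16 + 1) - 111 = 15*17 - 111 = 255 - 111 = 144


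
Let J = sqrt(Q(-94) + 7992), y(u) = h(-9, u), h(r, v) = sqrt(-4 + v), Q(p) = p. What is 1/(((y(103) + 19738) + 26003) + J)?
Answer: 1/(45741 + sqrt(7898) + 3*sqrt(11)) ≈ 2.1815e-5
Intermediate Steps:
y(u) = sqrt(-4 + u)
J = sqrt(7898) (J = sqrt(-94 + 7992) = sqrt(7898) ≈ 88.871)
1/(((y(103) + 19738) + 26003) + J) = 1/(((sqrt(-4 + 103) + 19738) + 26003) + sqrt(7898)) = 1/(((sqrt(99) + 19738) + 26003) + sqrt(7898)) = 1/(((3*sqrt(11) + 19738) + 26003) + sqrt(7898)) = 1/(((19738 + 3*sqrt(11)) + 26003) + sqrt(7898)) = 1/((45741 + 3*sqrt(11)) + sqrt(7898)) = 1/(45741 + sqrt(7898) + 3*sqrt(11))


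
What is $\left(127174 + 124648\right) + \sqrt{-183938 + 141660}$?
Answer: $251822 + i \sqrt{42278} \approx 2.5182 \cdot 10^{5} + 205.62 i$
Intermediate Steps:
$\left(127174 + 124648\right) + \sqrt{-183938 + 141660} = 251822 + \sqrt{-42278} = 251822 + i \sqrt{42278}$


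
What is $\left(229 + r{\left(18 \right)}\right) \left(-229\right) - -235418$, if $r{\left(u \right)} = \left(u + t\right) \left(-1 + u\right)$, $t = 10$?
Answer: $73973$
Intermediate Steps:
$r{\left(u \right)} = \left(-1 + u\right) \left(10 + u\right)$ ($r{\left(u \right)} = \left(u + 10\right) \left(-1 + u\right) = \left(10 + u\right) \left(-1 + u\right) = \left(-1 + u\right) \left(10 + u\right)$)
$\left(229 + r{\left(18 \right)}\right) \left(-229\right) - -235418 = \left(229 + \left(-10 + 18^{2} + 9 \cdot 18\right)\right) \left(-229\right) - -235418 = \left(229 + \left(-10 + 324 + 162\right)\right) \left(-229\right) + 235418 = \left(229 + 476\right) \left(-229\right) + 235418 = 705 \left(-229\right) + 235418 = -161445 + 235418 = 73973$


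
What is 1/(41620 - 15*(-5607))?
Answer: 1/125725 ≈ 7.9539e-6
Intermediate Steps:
1/(41620 - 15*(-5607)) = 1/(41620 + 84105) = 1/125725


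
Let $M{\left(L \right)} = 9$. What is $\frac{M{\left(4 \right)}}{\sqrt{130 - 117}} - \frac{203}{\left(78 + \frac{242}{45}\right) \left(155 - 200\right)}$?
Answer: $\frac{29}{536} + \frac{9 \sqrt{13}}{13} \approx 2.5503$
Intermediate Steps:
$\frac{M{\left(4 \right)}}{\sqrt{130 - 117}} - \frac{203}{\left(78 + \frac{242}{45}\right) \left(155 - 200\right)} = \frac{9}{\sqrt{130 - 117}} - \frac{203}{\left(78 + \frac{242}{45}\right) \left(155 - 200\right)} = \frac{9}{\sqrt{13}} - \frac{203}{\left(78 + 242 \cdot \frac{1}{45}\right) \left(-45\right)} = 9 \frac{\sqrt{13}}{13} - \frac{203}{\left(78 + \frac{242}{45}\right) \left(-45\right)} = \frac{9 \sqrt{13}}{13} - \frac{203}{\frac{3752}{45} \left(-45\right)} = \frac{9 \sqrt{13}}{13} - \frac{203}{-3752} = \frac{9 \sqrt{13}}{13} - - \frac{29}{536} = \frac{9 \sqrt{13}}{13} + \frac{29}{536} = \frac{29}{536} + \frac{9 \sqrt{13}}{13}$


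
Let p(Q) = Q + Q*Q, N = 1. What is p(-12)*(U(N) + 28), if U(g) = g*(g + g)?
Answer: 3960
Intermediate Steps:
U(g) = 2*g² (U(g) = g*(2*g) = 2*g²)
p(Q) = Q + Q²
p(-12)*(U(N) + 28) = (-12*(1 - 12))*(2*1² + 28) = (-12*(-11))*(2*1 + 28) = 132*(2 + 28) = 132*30 = 3960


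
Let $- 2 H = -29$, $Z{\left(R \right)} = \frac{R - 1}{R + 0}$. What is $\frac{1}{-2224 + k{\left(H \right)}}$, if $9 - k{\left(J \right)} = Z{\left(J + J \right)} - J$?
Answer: $- \frac{58}{127685} \approx -0.00045424$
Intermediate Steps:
$Z{\left(R \right)} = \frac{-1 + R}{R}$
$H = \frac{29}{2}$ ($H = \left(- \frac{1}{2}\right) \left(-29\right) = \frac{29}{2} \approx 14.5$)
$k{\left(J \right)} = 9 + J - \frac{-1 + 2 J}{2 J}$ ($k{\left(J \right)} = 9 - \left(\frac{-1 + \left(J + J\right)}{J + J} - J\right) = 9 - \left(\frac{-1 + 2 J}{2 J} - J\right) = 9 - \left(- J + \frac{-1 + 2 J}{2 J}\right) = 9 + \left(J - \frac{-1 + 2 J}{2 J}\right) = 9 + J - \frac{-1 + 2 J}{2 J}$)
$\frac{1}{-2224 + k{\left(H \right)}} = \frac{1}{-2224 + \left(8 + \frac{29}{2} + \frac{1}{2 \cdot \frac{29}{2}}\right)} = \frac{1}{-2224 + \left(8 + \frac{29}{2} + \frac{1}{2} \cdot \frac{2}{29}\right)} = \frac{1}{-2224 + \left(8 + \frac{29}{2} + \frac{1}{29}\right)} = \frac{1}{-2224 + \frac{1307}{58}} = \frac{1}{- \frac{127685}{58}} = - \frac{58}{127685}$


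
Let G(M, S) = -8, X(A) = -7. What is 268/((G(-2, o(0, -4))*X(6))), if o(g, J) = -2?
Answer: 67/14 ≈ 4.7857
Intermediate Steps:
268/((G(-2, o(0, -4))*X(6))) = 268/((-8*(-7))) = 268/56 = 268*(1/56) = 67/14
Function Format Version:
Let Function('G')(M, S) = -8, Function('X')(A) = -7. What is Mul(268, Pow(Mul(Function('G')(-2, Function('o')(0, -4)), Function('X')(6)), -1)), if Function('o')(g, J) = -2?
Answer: Rational(67, 14) ≈ 4.7857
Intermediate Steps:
Mul(268, Pow(Mul(Function('G')(-2, Function('o')(0, -4)), Function('X')(6)), -1)) = Mul(268, Pow(Mul(-8, -7), -1)) = Mul(268, Pow(56, -1)) = Mul(268, Rational(1, 56)) = Rational(67, 14)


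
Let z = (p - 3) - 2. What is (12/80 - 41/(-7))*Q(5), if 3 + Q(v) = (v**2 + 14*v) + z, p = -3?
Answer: 2523/5 ≈ 504.60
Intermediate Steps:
z = -8 (z = (-3 - 3) - 2 = -6 - 2 = -8)
Q(v) = -11 + v**2 + 14*v (Q(v) = -3 + ((v**2 + 14*v) - 8) = -3 + (-8 + v**2 + 14*v) = -11 + v**2 + 14*v)
(12/80 - 41/(-7))*Q(5) = (12/80 - 41/(-7))*(-11 + 5**2 + 14*5) = (12*(1/80) - 41*(-1/7))*(-11 + 25 + 70) = (3/20 + 41/7)*84 = (841/140)*84 = 2523/5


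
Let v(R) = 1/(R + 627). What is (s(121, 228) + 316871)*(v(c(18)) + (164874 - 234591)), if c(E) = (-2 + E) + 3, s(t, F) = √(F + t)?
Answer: -14270976580651/646 - 45037181*√349/646 ≈ -2.2093e+10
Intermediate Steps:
c(E) = 1 + E
v(R) = 1/(627 + R)
(s(121, 228) + 316871)*(v(c(18)) + (164874 - 234591)) = (√(228 + 121) + 316871)*(1/(627 + (1 + 18)) + (164874 - 234591)) = (√349 + 316871)*(1/(627 + 19) - 69717) = (316871 + √349)*(1/646 - 69717) = (316871 + √349)*(-45037181/646) = -14270976580651/646 - 45037181*√349/646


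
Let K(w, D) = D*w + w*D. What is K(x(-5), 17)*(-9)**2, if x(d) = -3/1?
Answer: -8262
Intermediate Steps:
x(d) = -3 (x(d) = -3*1 = -3)
K(w, D) = 2*D*w (K(w, D) = D*w + D*w = 2*D*w)
K(x(-5), 17)*(-9)**2 = (2*17*(-3))*(-9)**2 = -102*81 = -8262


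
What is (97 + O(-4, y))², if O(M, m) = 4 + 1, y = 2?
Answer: 10404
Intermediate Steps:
O(M, m) = 5
(97 + O(-4, y))² = (97 + 5)² = 102² = 10404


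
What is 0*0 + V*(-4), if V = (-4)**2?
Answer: -64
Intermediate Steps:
V = 16
0*0 + V*(-4) = 0*0 + 16*(-4) = 0 - 64 = -64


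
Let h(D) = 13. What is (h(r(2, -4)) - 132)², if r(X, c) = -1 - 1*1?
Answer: 14161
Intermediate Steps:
r(X, c) = -2 (r(X, c) = -1 - 1 = -2)
(h(r(2, -4)) - 132)² = (13 - 132)² = (-119)² = 14161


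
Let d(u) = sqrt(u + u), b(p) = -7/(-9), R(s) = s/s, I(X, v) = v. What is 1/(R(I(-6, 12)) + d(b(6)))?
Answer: -9/5 + 3*sqrt(14)/5 ≈ 0.44499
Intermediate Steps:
R(s) = 1
b(p) = 7/9 (b(p) = -7*(-1/9) = 7/9)
d(u) = sqrt(2)*sqrt(u) (d(u) = sqrt(2*u) = sqrt(2)*sqrt(u))
1/(R(I(-6, 12)) + d(b(6))) = 1/(1 + sqrt(2)*sqrt(7/9)) = 1/(1 + sqrt(2)*(sqrt(7)/3)) = 1/(1 + sqrt(14)/3)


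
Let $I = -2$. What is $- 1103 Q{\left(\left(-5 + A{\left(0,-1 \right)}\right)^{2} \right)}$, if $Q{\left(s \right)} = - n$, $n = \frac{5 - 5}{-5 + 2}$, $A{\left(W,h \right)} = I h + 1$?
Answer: $0$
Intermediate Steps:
$A{\left(W,h \right)} = 1 - 2 h$ ($A{\left(W,h \right)} = - 2 h + 1 = 1 - 2 h$)
$n = 0$ ($n = \frac{0}{-3} = 0 \left(- \frac{1}{3}\right) = 0$)
$Q{\left(s \right)} = 0$ ($Q{\left(s \right)} = \left(-1\right) 0 = 0$)
$- 1103 Q{\left(\left(-5 + A{\left(0,-1 \right)}\right)^{2} \right)} = \left(-1103\right) 0 = 0$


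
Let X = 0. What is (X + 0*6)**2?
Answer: 0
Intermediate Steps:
(X + 0*6)**2 = (0 + 0*6)**2 = (0 + 0)**2 = 0**2 = 0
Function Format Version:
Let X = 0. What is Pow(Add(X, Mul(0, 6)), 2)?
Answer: 0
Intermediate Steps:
Pow(Add(X, Mul(0, 6)), 2) = Pow(Add(0, Mul(0, 6)), 2) = Pow(Add(0, 0), 2) = Pow(0, 2) = 0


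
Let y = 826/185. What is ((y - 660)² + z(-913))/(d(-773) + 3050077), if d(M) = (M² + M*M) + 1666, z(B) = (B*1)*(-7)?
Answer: 14926115051/145346764225 ≈ 0.10269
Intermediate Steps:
z(B) = -7*B (z(B) = B*(-7) = -7*B)
y = 826/185 (y = 826*(1/185) = 826/185 ≈ 4.4649)
d(M) = 1666 + 2*M² (d(M) = (M² + M²) + 1666 = 2*M² + 1666 = 1666 + 2*M²)
((y - 660)² + z(-913))/(d(-773) + 3050077) = ((826/185 - 660)² - 7*(-913))/((1666 + 2*(-773)²) + 3050077) = ((-121274/185)² + 6391)/((1666 + 2*597529) + 3050077) = (14707383076/34225 + 6391)/((1666 + 1195058) + 3050077) = 14926115051/(34225*(1196724 + 3050077)) = (14926115051/34225)/4246801 = (14926115051/34225)*(1/4246801) = 14926115051/145346764225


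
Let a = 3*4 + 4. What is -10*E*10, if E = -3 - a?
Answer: 1900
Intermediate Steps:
a = 16 (a = 12 + 4 = 16)
E = -19 (E = -3 - 1*16 = -3 - 16 = -19)
-10*E*10 = -10*(-19)*10 = 190*10 = 1900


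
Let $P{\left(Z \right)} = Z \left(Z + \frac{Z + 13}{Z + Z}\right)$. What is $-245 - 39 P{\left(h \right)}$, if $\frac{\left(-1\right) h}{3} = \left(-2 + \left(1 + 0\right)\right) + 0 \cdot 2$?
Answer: $-908$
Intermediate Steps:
$h = 3$ ($h = - 3 \left(\left(-2 + \left(1 + 0\right)\right) + 0 \cdot 2\right) = - 3 \left(\left(-2 + 1\right) + 0\right) = - 3 \left(-1 + 0\right) = \left(-3\right) \left(-1\right) = 3$)
$P{\left(Z \right)} = Z \left(Z + \frac{13 + Z}{2 Z}\right)$
$-245 - 39 P{\left(h \right)} = -245 - 39 \left(\frac{13}{2} + 3^{2} + \frac{1}{2} \cdot 3\right) = -245 - 39 \left(\frac{13}{2} + 9 + \frac{3}{2}\right) = -245 - 663 = -908$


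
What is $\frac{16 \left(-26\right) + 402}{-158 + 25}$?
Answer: $\frac{2}{19} \approx 0.10526$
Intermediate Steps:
$\frac{16 \left(-26\right) + 402}{-158 + 25} = \frac{-416 + 402}{-133} = \left(-14\right) \left(- \frac{1}{133}\right) = \frac{2}{19}$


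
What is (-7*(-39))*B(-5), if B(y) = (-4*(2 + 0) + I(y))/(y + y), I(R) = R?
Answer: 3549/10 ≈ 354.90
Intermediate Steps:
B(y) = (-8 + y)/(2*y) (B(y) = (-4*(2 + 0) + y)/(y + y) = (-4*2 + y)/((2*y)) = (-8 + y)*(1/(2*y)) = (-8 + y)/(2*y))
(-7*(-39))*B(-5) = (-7*(-39))*((½)*(-8 - 5)/(-5)) = 273*((½)*(-⅕)*(-13)) = 273*(13/10) = 3549/10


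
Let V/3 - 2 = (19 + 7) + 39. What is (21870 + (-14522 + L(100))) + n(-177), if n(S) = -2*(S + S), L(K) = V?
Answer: 8257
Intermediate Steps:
V = 201 (V = 6 + 3*((19 + 7) + 39) = 6 + 3*(26 + 39) = 6 + 3*65 = 6 + 195 = 201)
L(K) = 201
n(S) = -4*S
(21870 + (-14522 + L(100))) + n(-177) = (21870 + (-14522 + 201)) - 4*(-177) = (21870 - 14321) + 708 = 7549 + 708 = 8257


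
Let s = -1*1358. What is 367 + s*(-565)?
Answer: 767637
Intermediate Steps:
s = -1358
367 + s*(-565) = 367 - 1358*(-565) = 367 + 767270 = 767637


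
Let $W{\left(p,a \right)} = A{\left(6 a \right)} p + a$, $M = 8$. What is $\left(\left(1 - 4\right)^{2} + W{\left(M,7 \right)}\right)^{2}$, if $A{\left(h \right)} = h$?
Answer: $123904$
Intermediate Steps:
$W{\left(p,a \right)} = a + 6 a p$ ($W{\left(p,a \right)} = 6 a p + a = a + 6 a p$)
$\left(\left(1 - 4\right)^{2} + W{\left(M,7 \right)}\right)^{2} = \left(\left(1 - 4\right)^{2} + 7 \left(1 + 6 \cdot 8\right)\right)^{2} = \left(\left(-3\right)^{2} + 7 \left(1 + 48\right)\right)^{2} = \left(9 + 7 \cdot 49\right)^{2} = \left(9 + 343\right)^{2} = 352^{2} = 123904$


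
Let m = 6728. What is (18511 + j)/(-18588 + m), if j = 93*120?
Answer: -29671/11860 ≈ -2.5018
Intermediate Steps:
j = 11160
(18511 + j)/(-18588 + m) = (18511 + 11160)/(-18588 + 6728) = 29671/(-11860) = 29671*(-1/11860) = -29671/11860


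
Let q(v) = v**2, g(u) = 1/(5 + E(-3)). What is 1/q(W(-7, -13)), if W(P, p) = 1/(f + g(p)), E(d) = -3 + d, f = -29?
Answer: 900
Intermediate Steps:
g(u) = -1 (g(u) = 1/(5 + (-3 - 3)) = 1/(5 - 6) = 1/(-1) = -1)
W(P, p) = -1/30 (W(P, p) = 1/(-29 - 1) = 1/(-30) = -1/30)
1/q(W(-7, -13)) = 1/((-1/30)**2) = 1/(1/900) = 900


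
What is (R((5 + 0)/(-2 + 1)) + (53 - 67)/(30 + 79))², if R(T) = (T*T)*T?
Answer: 186022321/11881 ≈ 15657.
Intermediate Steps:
R(T) = T³ (R(T) = T²*T = T³)
(R((5 + 0)/(-2 + 1)) + (53 - 67)/(30 + 79))² = (((5 + 0)/(-2 + 1))³ + (53 - 67)/(30 + 79))² = ((5/(-1))³ - 14/109)² = ((5*(-1))³ - 14*1/109)² = ((-5)³ - 14/109)² = (-125 - 14/109)² = (-13639/109)² = 186022321/11881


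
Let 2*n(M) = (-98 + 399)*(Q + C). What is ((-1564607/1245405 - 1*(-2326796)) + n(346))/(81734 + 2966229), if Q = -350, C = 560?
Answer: 2937162832798/3795948360015 ≈ 0.77376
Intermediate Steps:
n(M) = 31605 (n(M) = ((-98 + 399)*(-350 + 560))/2 = (301*210)/2 = (1/2)*63210 = 31605)
((-1564607/1245405 - 1*(-2326796)) + n(346))/(81734 + 2966229) = ((-1564607/1245405 - 1*(-2326796)) + 31605)/(81734 + 2966229) = ((-1564607*1/1245405 + 2326796) + 31605)/3047963 = ((-1564607/1245405 + 2326796) + 31605)*(1/3047963) = (2897801807773/1245405 + 31605)*(1/3047963) = (2937162832798/1245405)*(1/3047963) = 2937162832798/3795948360015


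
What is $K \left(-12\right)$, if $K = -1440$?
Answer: $17280$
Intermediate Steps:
$K \left(-12\right) = \left(-1440\right) \left(-12\right) = 17280$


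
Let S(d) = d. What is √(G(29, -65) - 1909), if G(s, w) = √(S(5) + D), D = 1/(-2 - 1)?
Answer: √(-17181 + 3*√42)/3 ≈ 43.667*I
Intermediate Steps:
D = -⅓ (D = 1/(-3) = -⅓ ≈ -0.33333)
G(s, w) = √42/3 (G(s, w) = √(5 - ⅓) = √(14/3) = √42/3)
√(G(29, -65) - 1909) = √(√42/3 - 1909) = √(-1909 + √42/3)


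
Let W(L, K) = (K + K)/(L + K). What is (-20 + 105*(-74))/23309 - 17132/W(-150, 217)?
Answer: -13379238328/5058053 ≈ -2645.1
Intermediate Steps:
W(L, K) = 2*K/(K + L) (W(L, K) = (2*K)/(K + L) = 2*K/(K + L))
(-20 + 105*(-74))/23309 - 17132/W(-150, 217) = (-20 + 105*(-74))/23309 - 17132/(2*217/(217 - 150)) = (-20 - 7770)*(1/23309) - 17132/(2*217/67) = -7790*1/23309 - 17132/(2*217*(1/67)) = -7790/23309 - 17132/434/67 = -7790/23309 - 17132*67/434 = -7790/23309 - 573922/217 = -13379238328/5058053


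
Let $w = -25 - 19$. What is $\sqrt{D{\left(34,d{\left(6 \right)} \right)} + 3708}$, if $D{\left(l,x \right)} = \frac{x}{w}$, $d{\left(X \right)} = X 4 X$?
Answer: $\frac{12 \sqrt{3113}}{11} \approx 60.866$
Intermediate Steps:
$w = -44$
$d{\left(X \right)} = 4 X^{2}$ ($d{\left(X \right)} = 4 X X = 4 X^{2}$)
$D{\left(l,x \right)} = - \frac{x}{44}$ ($D{\left(l,x \right)} = \frac{x}{-44} = x \left(- \frac{1}{44}\right) = - \frac{x}{44}$)
$\sqrt{D{\left(34,d{\left(6 \right)} \right)} + 3708} = \sqrt{- \frac{4 \cdot 6^{2}}{44} + 3708} = \sqrt{- \frac{4 \cdot 36}{44} + 3708} = \sqrt{\left(- \frac{1}{44}\right) 144 + 3708} = \sqrt{- \frac{36}{11} + 3708} = \sqrt{\frac{40752}{11}} = \frac{12 \sqrt{3113}}{11}$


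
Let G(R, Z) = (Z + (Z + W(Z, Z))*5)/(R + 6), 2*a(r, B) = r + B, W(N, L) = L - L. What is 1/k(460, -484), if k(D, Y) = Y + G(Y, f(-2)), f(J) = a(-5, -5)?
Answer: -239/115661 ≈ -0.0020664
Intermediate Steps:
W(N, L) = 0
a(r, B) = B/2 + r/2 (a(r, B) = (r + B)/2 = (B + r)/2 = B/2 + r/2)
f(J) = -5 (f(J) = (½)*(-5) + (½)*(-5) = -5/2 - 5/2 = -5)
G(R, Z) = 6*Z/(6 + R) (G(R, Z) = (Z + (Z + 0)*5)/(R + 6) = (Z + Z*5)/(6 + R) = (Z + 5*Z)/(6 + R) = (6*Z)/(6 + R) = 6*Z/(6 + R))
k(D, Y) = Y - 30/(6 + Y) (k(D, Y) = Y + 6*(-5)/(6 + Y) = Y - 30/(6 + Y))
1/k(460, -484) = 1/((-30 - 484*(6 - 484))/(6 - 484)) = 1/((-30 - 484*(-478))/(-478)) = 1/(-(-30 + 231352)/478) = 1/(-1/478*231322) = 1/(-115661/239) = -239/115661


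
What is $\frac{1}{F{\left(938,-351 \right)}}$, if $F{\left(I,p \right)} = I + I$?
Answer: $\frac{1}{1876} \approx 0.00053305$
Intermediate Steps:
$F{\left(I,p \right)} = 2 I$
$\frac{1}{F{\left(938,-351 \right)}} = \frac{1}{2 \cdot 938} = \frac{1}{1876}$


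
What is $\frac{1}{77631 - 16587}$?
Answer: $\frac{1}{61044} \approx 1.6382 \cdot 10^{-5}$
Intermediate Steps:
$\frac{1}{77631 - 16587} = \frac{1}{61044}$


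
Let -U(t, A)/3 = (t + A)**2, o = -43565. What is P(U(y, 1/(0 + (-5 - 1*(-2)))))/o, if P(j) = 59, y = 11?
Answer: -59/43565 ≈ -0.0013543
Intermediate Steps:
U(t, A) = -3*(A + t)**2 (U(t, A) = -3*(t + A)**2 = -3*(A + t)**2)
P(U(y, 1/(0 + (-5 - 1*(-2)))))/o = 59/(-43565) = 59*(-1/43565) = -59/43565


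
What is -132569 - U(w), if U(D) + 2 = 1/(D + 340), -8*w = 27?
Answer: -357002939/2693 ≈ -1.3257e+5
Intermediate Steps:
w = -27/8 (w = -1/8*27 = -27/8 ≈ -3.3750)
U(D) = -2 + 1/(340 + D) (U(D) = -2 + 1/(D + 340) = -2 + 1/(340 + D))
-132569 - U(w) = -132569 - (-679 - 2*(-27/8))/(340 - 27/8) = -132569 - (-679 + 27/4)/2693/8 = -132569 - 8*(-2689)/(2693*4) = -132569 - 1*(-5378/2693) = -132569 + 5378/2693 = -357002939/2693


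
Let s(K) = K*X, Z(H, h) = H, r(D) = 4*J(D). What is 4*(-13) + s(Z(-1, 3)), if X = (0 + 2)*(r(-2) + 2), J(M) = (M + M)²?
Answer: -184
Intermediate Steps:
J(M) = 4*M² (J(M) = (2*M)² = 4*M²)
r(D) = 16*D² (r(D) = 4*(4*D²) = 16*D²)
X = 132 (X = (0 + 2)*(16*(-2)² + 2) = 2*(16*4 + 2) = 2*(64 + 2) = 2*66 = 132)
s(K) = 132*K (s(K) = K*132 = 132*K)
4*(-13) + s(Z(-1, 3)) = 4*(-13) + 132*(-1) = -52 - 132 = -184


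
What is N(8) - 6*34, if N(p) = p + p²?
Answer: -132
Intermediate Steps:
N(8) - 6*34 = 8*(1 + 8) - 6*34 = 8*9 - 204 = 72 - 204 = -132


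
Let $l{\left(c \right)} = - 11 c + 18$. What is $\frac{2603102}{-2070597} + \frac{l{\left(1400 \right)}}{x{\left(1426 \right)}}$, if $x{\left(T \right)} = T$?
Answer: $- \frac{17780973253}{1476335661} \approx -12.044$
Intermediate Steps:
$l{\left(c \right)} = 18 - 11 c$
$\frac{2603102}{-2070597} + \frac{l{\left(1400 \right)}}{x{\left(1426 \right)}} = \frac{2603102}{-2070597} + \frac{18 - 15400}{1426} = 2603102 \left(- \frac{1}{2070597}\right) + \left(18 - 15400\right) \frac{1}{1426} = - \frac{2603102}{2070597} - \frac{7691}{713} = - \frac{17780973253}{1476335661}$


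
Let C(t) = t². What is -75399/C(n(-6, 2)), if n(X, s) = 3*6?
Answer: -25133/108 ≈ -232.71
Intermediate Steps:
n(X, s) = 18
-75399/C(n(-6, 2)) = -75399/(18²) = -75399/324 = -75399*1/324 = -25133/108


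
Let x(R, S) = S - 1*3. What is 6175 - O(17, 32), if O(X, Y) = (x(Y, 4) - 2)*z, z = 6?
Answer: 6181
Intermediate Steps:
x(R, S) = -3 + S (x(R, S) = S - 3 = -3 + S)
O(X, Y) = -6 (O(X, Y) = ((-3 + 4) - 2)*6 = (1 - 2)*6 = -1*6 = -6)
6175 - O(17, 32) = 6175 - 1*(-6) = 6175 + 6 = 6181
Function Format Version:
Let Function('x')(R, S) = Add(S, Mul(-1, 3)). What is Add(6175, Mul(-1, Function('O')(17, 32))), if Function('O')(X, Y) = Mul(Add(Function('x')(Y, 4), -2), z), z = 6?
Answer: 6181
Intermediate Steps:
Function('x')(R, S) = Add(-3, S) (Function('x')(R, S) = Add(S, -3) = Add(-3, S))
Function('O')(X, Y) = -6 (Function('O')(X, Y) = Mul(Add(Add(-3, 4), -2), 6) = Mul(Add(1, -2), 6) = Mul(-1, 6) = -6)
Add(6175, Mul(-1, Function('O')(17, 32))) = Add(6175, Mul(-1, -6)) = Add(6175, 6) = 6181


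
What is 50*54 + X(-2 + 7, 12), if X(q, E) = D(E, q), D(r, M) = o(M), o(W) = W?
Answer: 2705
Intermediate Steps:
D(r, M) = M
X(q, E) = q
50*54 + X(-2 + 7, 12) = 50*54 + (-2 + 7) = 2700 + 5 = 2705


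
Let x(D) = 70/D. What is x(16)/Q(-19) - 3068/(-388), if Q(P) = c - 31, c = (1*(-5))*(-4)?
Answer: 64101/8536 ≈ 7.5095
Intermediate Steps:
c = 20 (c = -5*(-4) = 20)
Q(P) = -11 (Q(P) = 20 - 31 = -11)
x(16)/Q(-19) - 3068/(-388) = (70/16)/(-11) - 3068/(-388) = (70*(1/16))*(-1/11) - 3068*(-1/388) = (35/8)*(-1/11) + 767/97 = -35/88 + 767/97 = 64101/8536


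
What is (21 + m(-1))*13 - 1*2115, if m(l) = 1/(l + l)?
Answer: -3697/2 ≈ -1848.5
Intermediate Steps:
m(l) = 1/(2*l)
(21 + m(-1))*13 - 1*2115 = (21 + (½)/(-1))*13 - 1*2115 = (21 + (½)*(-1))*13 - 2115 = (21 - ½)*13 - 2115 = (41/2)*13 - 2115 = 533/2 - 2115 = -3697/2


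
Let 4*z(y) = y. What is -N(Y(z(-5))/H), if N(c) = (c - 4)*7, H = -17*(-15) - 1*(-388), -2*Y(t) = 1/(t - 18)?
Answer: 198042/7073 ≈ 28.000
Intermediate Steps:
z(y) = y/4
Y(t) = -1/(2*(-18 + t)) (Y(t) = -1/(2*(t - 18)) = -1/(2*(-18 + t)))
H = 643 (H = 255 + 388 = 643)
N(c) = -28 + 7*c (N(c) = (-4 + c)*7 = -28 + 7*c)
-N(Y(z(-5))/H) = -(-28 + 7*(-1/(-36 + 2*((1/4)*(-5)))/643)) = -(-28 + 7*(-1/(-36 + 2*(-5/4))*(1/643))) = -(-28 + 7*(-1/(-36 - 5/2)*(1/643))) = -(-28 + 7*(-1/(-77/2)*(1/643))) = -(-28 + 7*(-1*(-2/77)*(1/643))) = -(-28 + 7*((2/77)*(1/643))) = -(-28 + 7*(2/49511)) = -(-28 + 2/7073) = -1*(-198042/7073) = 198042/7073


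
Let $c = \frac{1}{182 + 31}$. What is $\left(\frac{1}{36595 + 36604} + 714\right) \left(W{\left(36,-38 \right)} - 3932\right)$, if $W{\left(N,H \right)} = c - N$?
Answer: $- \frac{44172717842921}{15591387} \approx -2.8331 \cdot 10^{6}$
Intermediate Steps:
$c = \frac{1}{213} \approx 0.0046948$
$W{\left(N,H \right)} = \frac{1}{213} - N$
$\left(\frac{1}{36595 + 36604} + 714\right) \left(W{\left(36,-38 \right)} - 3932\right) = \left(\frac{1}{36595 + 36604} + 714\right) \left(\left(\frac{1}{213} - 36\right) - 3932\right) = \left(\frac{1}{73199} + 714\right) \left(\left(\frac{1}{213} - 36\right) - 3932\right) = \left(\frac{1}{73199} + 714\right) \left(- \frac{7667}{213} - 3932\right) = \frac{52264087}{73199} \left(- \frac{845183}{213}\right) = - \frac{44172717842921}{15591387}$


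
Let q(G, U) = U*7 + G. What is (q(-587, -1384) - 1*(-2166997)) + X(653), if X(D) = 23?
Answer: 2156745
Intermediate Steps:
q(G, U) = G + 7*U (q(G, U) = 7*U + G = G + 7*U)
(q(-587, -1384) - 1*(-2166997)) + X(653) = ((-587 + 7*(-1384)) - 1*(-2166997)) + 23 = ((-587 - 9688) + 2166997) + 23 = (-10275 + 2166997) + 23 = 2156722 + 23 = 2156745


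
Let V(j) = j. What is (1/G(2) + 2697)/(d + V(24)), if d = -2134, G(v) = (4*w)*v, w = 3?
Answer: -64729/50640 ≈ -1.2782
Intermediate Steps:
G(v) = 12*v (G(v) = (4*3)*v = 12*v)
(1/G(2) + 2697)/(d + V(24)) = (1/(12*2) + 2697)/(-2134 + 24) = (1/24 + 2697)/(-2110) = (1/24 + 2697)*(-1/2110) = (64729/24)*(-1/2110) = -64729/50640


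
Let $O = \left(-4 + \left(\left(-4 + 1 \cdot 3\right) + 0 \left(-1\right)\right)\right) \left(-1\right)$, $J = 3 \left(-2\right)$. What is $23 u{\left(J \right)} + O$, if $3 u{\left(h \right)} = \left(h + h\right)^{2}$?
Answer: $1109$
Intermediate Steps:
$J = -6$
$u{\left(h \right)} = \frac{4 h^{2}}{3}$ ($u{\left(h \right)} = \frac{\left(h + h\right)^{2}}{3} = \frac{\left(2 h\right)^{2}}{3} = \frac{4 h^{2}}{3}$)
$O = 5$ ($O = \left(-4 + \left(\left(-4 + 3\right) + 0\right)\right) \left(-1\right) = \left(-4 + \left(-1 + 0\right)\right) \left(-1\right) = \left(-4 - 1\right) \left(-1\right) = \left(-5\right) \left(-1\right) = 5$)
$23 u{\left(J \right)} + O = 23 \frac{4 \left(-6\right)^{2}}{3} + 5 = 23 \cdot \frac{4}{3} \cdot 36 + 5 = 23 \cdot 48 + 5 = 1104 + 5 = 1109$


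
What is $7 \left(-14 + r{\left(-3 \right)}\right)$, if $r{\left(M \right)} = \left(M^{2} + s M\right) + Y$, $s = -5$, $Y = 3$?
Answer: $91$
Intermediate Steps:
$r{\left(M \right)} = 3 + M^{2} - 5 M$ ($r{\left(M \right)} = \left(M^{2} - 5 M\right) + 3 = 3 + M^{2} - 5 M$)
$7 \left(-14 + r{\left(-3 \right)}\right) = 7 \left(-14 + \left(3 + \left(-3\right)^{2} - -15\right)\right) = 7 \left(-14 + \left(3 + 9 + 15\right)\right) = 7 \left(-14 + 27\right) = 7 \cdot 13 = 91$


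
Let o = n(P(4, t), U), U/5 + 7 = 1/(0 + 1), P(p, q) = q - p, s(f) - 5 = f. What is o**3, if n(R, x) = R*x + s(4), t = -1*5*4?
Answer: 387420489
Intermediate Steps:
s(f) = 5 + f
t = -20 (t = -5*4 = -20)
U = -30 (U = -35 + 5/(0 + 1) = -35 + 5/1 = -35 + 5*1 = -35 + 5 = -30)
n(R, x) = 9 + R*x (n(R, x) = R*x + (5 + 4) = R*x + 9 = 9 + R*x)
o = 729 (o = 9 + (-20 - 1*4)*(-30) = 9 + (-20 - 4)*(-30) = 9 - 24*(-30) = 9 + 720 = 729)
o**3 = 729**3 = 387420489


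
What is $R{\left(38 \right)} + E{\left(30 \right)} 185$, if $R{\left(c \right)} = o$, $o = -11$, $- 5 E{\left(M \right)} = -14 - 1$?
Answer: $544$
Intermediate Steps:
$E{\left(M \right)} = 3$ ($E{\left(M \right)} = - \frac{-14 - 1}{5} = \left(- \frac{1}{5}\right) \left(-15\right) = 3$)
$R{\left(c \right)} = -11$
$R{\left(38 \right)} + E{\left(30 \right)} 185 = -11 + 3 \cdot 185 = -11 + 555 = 544$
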